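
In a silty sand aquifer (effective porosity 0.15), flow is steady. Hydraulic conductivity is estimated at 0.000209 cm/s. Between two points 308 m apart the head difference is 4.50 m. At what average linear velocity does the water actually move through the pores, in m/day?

Convert K: 0.000209 cm/s × 864 = 0.1806 m/day.
Hydraulic gradient i = Δh / L = 4.50 / 308 = 0.01461.
Darcy flux q = K · i = 0.1806 × 0.01461 = 0.002638 m/day.
Seepage velocity v = q / n_e = 0.002638 / 0.15 = 0.01759 m/day.

0.0176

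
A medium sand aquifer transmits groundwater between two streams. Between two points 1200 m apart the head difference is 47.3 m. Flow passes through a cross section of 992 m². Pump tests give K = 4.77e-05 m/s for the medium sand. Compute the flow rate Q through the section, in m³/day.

161

Convert K: 4.77e-05 m/s × 86400 = 4.121 m/day.
Hydraulic gradient i = Δh / L = 47.3 / 1200 = 0.03942.
Darcy's law: Q = K · A · i = 4.121 × 992.0 × 0.03942 = 161.1 m³/day.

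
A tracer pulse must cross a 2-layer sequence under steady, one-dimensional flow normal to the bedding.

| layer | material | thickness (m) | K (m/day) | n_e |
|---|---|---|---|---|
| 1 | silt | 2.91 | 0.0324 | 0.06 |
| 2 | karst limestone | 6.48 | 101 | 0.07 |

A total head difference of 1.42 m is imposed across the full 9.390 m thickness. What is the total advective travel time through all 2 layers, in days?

39.8

With flow normal to the layers, continuity requires the same specific discharge q through every layer.
Σ(b_i/K_i) = 2.91/0.0324 + 6.48/101 = 89.88 d.
q = Δh / Σ(b_i/K_i) = 1.42 / 89.88 = 0.01580 m/day.
In each layer the seepage velocity is v_i = q/n_i, so the layer transit time is t_i = b_i·n_i / q:
  layer 1 (silt): t_1 = 2.91 × 0.06 / 0.01580 = 11.05 d
  layer 2 (karst limestone): t_2 = 6.48 × 0.07 / 0.01580 = 28.71 d
Total t = Σ t_i = 39.76 days.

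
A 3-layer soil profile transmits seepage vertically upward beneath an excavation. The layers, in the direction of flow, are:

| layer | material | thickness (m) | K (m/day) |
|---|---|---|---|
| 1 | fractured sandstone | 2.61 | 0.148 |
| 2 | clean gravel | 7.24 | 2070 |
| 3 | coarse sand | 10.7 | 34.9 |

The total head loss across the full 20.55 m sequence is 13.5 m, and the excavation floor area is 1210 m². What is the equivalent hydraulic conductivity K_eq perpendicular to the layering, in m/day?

Flow is perpendicular to layering, so the layers act in series and the equivalent K is the thickness-weighted harmonic mean.
Total thickness L = 2.61 + 7.24 + 10.7 = 20.55 m.
Σ(b_i/K_i) = 2.61/0.148 + 7.24/2070 + 10.7/34.9 = 17.95 d.
K_eq = L / Σ(b_i/K_i) = 20.55 / 17.95 = 1.145 m/day.

1.15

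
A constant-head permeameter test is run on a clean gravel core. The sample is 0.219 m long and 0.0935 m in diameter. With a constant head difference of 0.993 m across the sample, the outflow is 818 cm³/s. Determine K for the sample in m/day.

Cross-sectional area A = π·(d/2)² = π × (0.0935/2)² = 0.006866 m².
Convert discharge: 818 cm³/s = 0.0008180 m³/s.
Darcy's law rearranged: K = Q·L / (A·Δh) = 0.0008180 × 0.219 / (0.006866 × 0.993) = 0.02627 m/s = 2270 m/day.

2270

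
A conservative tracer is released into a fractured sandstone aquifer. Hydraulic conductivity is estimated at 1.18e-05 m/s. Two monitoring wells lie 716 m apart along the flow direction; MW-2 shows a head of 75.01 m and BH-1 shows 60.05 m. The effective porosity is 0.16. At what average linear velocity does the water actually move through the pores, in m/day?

Convert K: 1.18e-05 m/s × 86400 = 1.020 m/day.
Hydraulic gradient i = (75.01 − 60.05) / 716 = 14.96 / 716 = 0.02089.
Darcy flux q = K · i = 1.020 × 0.02089 = 0.02130 m/day.
Seepage velocity v = q / n_e = 0.02130 / 0.16 = 0.1331 m/day.

0.133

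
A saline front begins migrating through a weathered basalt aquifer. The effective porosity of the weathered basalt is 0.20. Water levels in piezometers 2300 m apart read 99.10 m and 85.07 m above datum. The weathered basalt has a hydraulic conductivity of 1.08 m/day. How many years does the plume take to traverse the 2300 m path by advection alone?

191

Hydraulic gradient i = (99.10 − 85.07) / 2300 = 14.03 / 2300 = 0.006100.
Darcy flux q = K · i = 1.080 × 0.006100 = 0.006588 m/day.
Seepage velocity v = q / n_e = 0.006588 / 0.20 = 0.03294 m/day.
Travel time t = L / v = 2300 / 0.03294 = 69824 days = 191.2 years.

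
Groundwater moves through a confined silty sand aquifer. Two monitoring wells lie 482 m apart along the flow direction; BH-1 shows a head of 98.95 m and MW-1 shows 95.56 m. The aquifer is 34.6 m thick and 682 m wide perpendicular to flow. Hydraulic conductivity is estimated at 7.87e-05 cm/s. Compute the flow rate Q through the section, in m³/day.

Convert K: 7.87e-05 cm/s × 864 = 0.06800 m/day.
Cross-sectional area A = 682 × 34.6 = 23597 m².
Hydraulic gradient i = (98.95 − 95.56) / 482 = 3.39 / 482 = 0.007033.
Darcy's law: Q = K · A · i = 0.06800 × 23597 × 0.007033 = 11.29 m³/day.

11.3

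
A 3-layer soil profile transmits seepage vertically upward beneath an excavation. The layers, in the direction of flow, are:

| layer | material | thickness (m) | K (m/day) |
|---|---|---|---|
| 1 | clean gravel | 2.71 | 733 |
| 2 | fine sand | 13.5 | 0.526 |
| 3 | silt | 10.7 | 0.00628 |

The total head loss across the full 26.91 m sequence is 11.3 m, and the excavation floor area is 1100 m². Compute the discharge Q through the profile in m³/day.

7.19

Flow is perpendicular to layering, so the layers act in series and the equivalent K is the thickness-weighted harmonic mean.
Total thickness L = 2.71 + 13.5 + 10.7 = 26.91 m.
Σ(b_i/K_i) = 2.71/733 + 13.5/0.526 + 10.7/0.00628 = 1729 d.
K_eq = L / Σ(b_i/K_i) = 26.91 / 1729 = 0.01556 m/day.
Q = K_eq · A · (Δh/L) = 0.01556 × 1100 × (11.3/26.91) = 7.187 m³/day.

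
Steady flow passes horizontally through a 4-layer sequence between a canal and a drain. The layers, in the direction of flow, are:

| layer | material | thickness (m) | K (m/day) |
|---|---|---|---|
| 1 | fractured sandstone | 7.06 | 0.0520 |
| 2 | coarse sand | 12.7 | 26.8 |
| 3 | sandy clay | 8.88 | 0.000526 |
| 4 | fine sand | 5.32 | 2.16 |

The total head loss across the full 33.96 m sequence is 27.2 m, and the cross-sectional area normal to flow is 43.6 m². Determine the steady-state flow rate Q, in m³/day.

Flow is perpendicular to layering, so the layers act in series and the equivalent K is the thickness-weighted harmonic mean.
Total thickness L = 7.06 + 12.7 + 8.88 + 5.32 = 33.96 m.
Σ(b_i/K_i) = 7.06/0.0520 + 12.7/26.8 + 8.88/0.000526 + 5.32/2.16 = 17021 d.
K_eq = L / Σ(b_i/K_i) = 33.96 / 17021 = 0.001995 m/day.
Q = K_eq · A · (Δh/L) = 0.001995 × 43.6 × (27.2/33.96) = 0.06967 m³/day.

0.0697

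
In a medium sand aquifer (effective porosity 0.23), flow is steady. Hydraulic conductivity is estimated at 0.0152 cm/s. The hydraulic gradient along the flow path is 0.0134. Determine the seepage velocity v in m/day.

0.765

Convert K: 0.0152 cm/s × 864 = 13.13 m/day.
Hydraulic gradient i = 0.0134.
Darcy flux q = K · i = 13.13 × 0.01340 = 0.1760 m/day.
Seepage velocity v = q / n_e = 0.1760 / 0.23 = 0.7651 m/day.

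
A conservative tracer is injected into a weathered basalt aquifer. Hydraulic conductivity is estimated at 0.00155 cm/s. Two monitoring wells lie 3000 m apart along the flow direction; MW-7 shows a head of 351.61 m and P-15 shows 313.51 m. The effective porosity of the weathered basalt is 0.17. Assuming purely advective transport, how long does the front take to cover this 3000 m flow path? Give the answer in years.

Convert K: 0.00155 cm/s × 864 = 1.339 m/day.
Hydraulic gradient i = (351.61 − 313.51) / 3000 = 38.1 / 3000 = 0.01270.
Darcy flux q = K · i = 1.339 × 0.01270 = 0.01701 m/day.
Seepage velocity v = q / n_e = 0.01701 / 0.17 = 0.1000 m/day.
Travel time t = L / v = 3000 / 0.1000 = 29986 days = 82.10 years.

82.1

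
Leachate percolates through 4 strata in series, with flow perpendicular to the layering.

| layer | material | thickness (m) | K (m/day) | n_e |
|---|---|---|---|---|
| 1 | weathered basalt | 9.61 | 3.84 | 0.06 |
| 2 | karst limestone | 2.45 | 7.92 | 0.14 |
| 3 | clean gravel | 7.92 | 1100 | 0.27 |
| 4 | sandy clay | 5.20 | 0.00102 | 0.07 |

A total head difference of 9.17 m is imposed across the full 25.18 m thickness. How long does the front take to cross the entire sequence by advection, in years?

With flow normal to the layers, continuity requires the same specific discharge q through every layer.
Σ(b_i/K_i) = 9.61/3.84 + 2.45/7.92 + 7.92/1100 + 5.20/0.00102 = 5101 d.
q = Δh / Σ(b_i/K_i) = 9.17 / 5101 = 0.001798 m/day.
In each layer the seepage velocity is v_i = q/n_i, so the layer transit time is t_i = b_i·n_i / q:
  layer 1 (weathered basalt): t_1 = 9.61 × 0.06 / 0.001798 = 320.7 d
  layer 2 (karst limestone): t_2 = 2.45 × 0.14 / 0.001798 = 190.8 d
  layer 3 (clean gravel): t_3 = 7.92 × 0.27 / 0.001798 = 1189 d
  layer 4 (sandy clay): t_4 = 5.20 × 0.07 / 0.001798 = 202.5 d
Total t = Σ t_i = 1904 days = 5.212 years.

5.21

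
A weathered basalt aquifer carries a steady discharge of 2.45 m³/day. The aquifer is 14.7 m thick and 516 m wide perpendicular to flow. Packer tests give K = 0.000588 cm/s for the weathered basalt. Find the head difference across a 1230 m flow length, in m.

0.782

Convert K: 0.000588 cm/s × 864 = 0.5080 m/day.
Cross-sectional area A = 516 × 14.7 = 7585 m².
From Q = K·A·i, i = Q / (K·A) = 2.45 / (0.5080 × 7585) = 0.0006358.
Head loss Δh = i · L = 0.0006358 × 1230 = 0.7820 m.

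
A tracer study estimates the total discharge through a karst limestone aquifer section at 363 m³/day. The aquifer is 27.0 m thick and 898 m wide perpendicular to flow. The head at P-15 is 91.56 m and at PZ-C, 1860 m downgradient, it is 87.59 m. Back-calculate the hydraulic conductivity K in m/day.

Cross-sectional area A = 898 × 27.0 = 24246 m².
Hydraulic gradient i = (91.56 − 87.59) / 1860 = 3.97 / 1860 = 0.002134.
From Q = K·A·i, K = Q / (A·i) = 363 / (24246 × 0.002134) = 7.014 m/day.

7.01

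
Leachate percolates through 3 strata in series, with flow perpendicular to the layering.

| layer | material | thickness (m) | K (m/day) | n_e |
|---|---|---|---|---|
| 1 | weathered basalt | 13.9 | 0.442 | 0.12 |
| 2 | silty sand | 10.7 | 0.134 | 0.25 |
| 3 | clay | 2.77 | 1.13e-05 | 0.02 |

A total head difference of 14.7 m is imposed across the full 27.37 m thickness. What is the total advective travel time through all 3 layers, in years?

201

With flow normal to the layers, continuity requires the same specific discharge q through every layer.
Σ(b_i/K_i) = 13.9/0.442 + 10.7/0.134 + 2.77/1.13e-05 = 2.452e+05 d.
q = Δh / Σ(b_i/K_i) = 14.7 / 2.452e+05 = 5.994e-05 m/day.
In each layer the seepage velocity is v_i = q/n_i, so the layer transit time is t_i = b_i·n_i / q:
  layer 1 (weathered basalt): t_1 = 13.9 × 0.12 / 5.994e-05 = 27828 d
  layer 2 (silty sand): t_2 = 10.7 × 0.25 / 5.994e-05 = 44628 d
  layer 3 (clay): t_3 = 2.77 × 0.02 / 5.994e-05 = 924.3 d
Total t = Σ t_i = 73380 days = 200.9 years.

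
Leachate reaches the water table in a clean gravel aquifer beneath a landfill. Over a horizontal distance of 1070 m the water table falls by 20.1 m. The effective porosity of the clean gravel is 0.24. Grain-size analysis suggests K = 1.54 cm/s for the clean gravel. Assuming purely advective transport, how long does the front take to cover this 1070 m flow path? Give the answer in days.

10.3

Convert K: 1.54 cm/s × 864 = 1331 m/day.
Hydraulic gradient i = Δh / L = 20.1 / 1070 = 0.01879.
Darcy flux q = K · i = 1331 × 0.01879 = 24.99 m/day.
Seepage velocity v = q / n_e = 24.99 / 0.24 = 104.1 m/day.
Travel time t = L / v = 1070 / 104.1 = 10.27 days.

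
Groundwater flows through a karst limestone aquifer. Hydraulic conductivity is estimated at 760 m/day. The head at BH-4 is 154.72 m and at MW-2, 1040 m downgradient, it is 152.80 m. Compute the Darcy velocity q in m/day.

Hydraulic gradient i = (154.72 − 152.80) / 1040 = 1.92 / 1040 = 0.001846.
Specific discharge q = K · i = 760.0 × 0.001846 = 1.403 m/day.

1.40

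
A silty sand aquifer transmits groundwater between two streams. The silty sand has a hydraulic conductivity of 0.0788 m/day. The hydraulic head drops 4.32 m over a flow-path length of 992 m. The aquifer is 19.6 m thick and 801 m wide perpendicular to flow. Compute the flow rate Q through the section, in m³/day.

Cross-sectional area A = 801 × 19.6 = 15700 m².
Hydraulic gradient i = Δh / L = 4.32 / 992 = 0.004355.
Darcy's law: Q = K · A · i = 0.07880 × 15700 × 0.004355 = 5.387 m³/day.

5.39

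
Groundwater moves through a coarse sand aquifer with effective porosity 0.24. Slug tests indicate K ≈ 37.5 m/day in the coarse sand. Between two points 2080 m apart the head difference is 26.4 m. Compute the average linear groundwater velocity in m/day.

1.98

Hydraulic gradient i = Δh / L = 26.4 / 2080 = 0.01269.
Darcy flux q = K · i = 37.50 × 0.01269 = 0.4760 m/day.
Seepage velocity v = q / n_e = 0.4760 / 0.24 = 1.983 m/day.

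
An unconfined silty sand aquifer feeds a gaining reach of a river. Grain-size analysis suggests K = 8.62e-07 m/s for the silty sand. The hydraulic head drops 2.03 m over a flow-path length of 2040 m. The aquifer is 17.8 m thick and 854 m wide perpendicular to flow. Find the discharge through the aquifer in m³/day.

1.13

Convert K: 8.62e-07 m/s × 86400 = 0.07448 m/day.
Cross-sectional area A = 854 × 17.8 = 15201 m².
Hydraulic gradient i = Δh / L = 2.03 / 2040 = 0.0009951.
Darcy's law: Q = K · A · i = 0.07448 × 15201 × 0.0009951 = 1.127 m³/day.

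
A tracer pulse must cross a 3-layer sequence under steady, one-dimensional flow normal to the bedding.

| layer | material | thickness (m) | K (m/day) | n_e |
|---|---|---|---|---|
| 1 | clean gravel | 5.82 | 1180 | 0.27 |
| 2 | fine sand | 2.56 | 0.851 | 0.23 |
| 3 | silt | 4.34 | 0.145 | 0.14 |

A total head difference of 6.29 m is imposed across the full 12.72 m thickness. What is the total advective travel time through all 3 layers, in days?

With flow normal to the layers, continuity requires the same specific discharge q through every layer.
Σ(b_i/K_i) = 5.82/1180 + 2.56/0.851 + 4.34/0.145 = 32.94 d.
q = Δh / Σ(b_i/K_i) = 6.29 / 32.94 = 0.1909 m/day.
In each layer the seepage velocity is v_i = q/n_i, so the layer transit time is t_i = b_i·n_i / q:
  layer 1 (clean gravel): t_1 = 5.82 × 0.27 / 0.1909 = 8.230 d
  layer 2 (fine sand): t_2 = 2.56 × 0.23 / 0.1909 = 3.084 d
  layer 3 (silt): t_3 = 4.34 × 0.14 / 0.1909 = 3.182 d
Total t = Σ t_i = 14.50 days.

14.5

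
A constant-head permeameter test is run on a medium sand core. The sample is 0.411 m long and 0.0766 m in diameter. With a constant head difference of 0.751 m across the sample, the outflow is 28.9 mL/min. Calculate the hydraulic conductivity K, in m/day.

4.94

Cross-sectional area A = π·(d/2)² = π × (0.0766/2)² = 0.004608 m².
Convert discharge: 28.9 mL/min = 4.817e-07 m³/s.
Darcy's law rearranged: K = Q·L / (A·Δh) = 4.817e-07 × 0.411 / (0.004608 × 0.751) = 5.720e-05 m/s = 4.942 m/day.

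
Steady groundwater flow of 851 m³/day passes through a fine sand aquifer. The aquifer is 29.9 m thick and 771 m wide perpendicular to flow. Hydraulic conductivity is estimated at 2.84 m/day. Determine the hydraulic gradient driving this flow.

Cross-sectional area A = 771 × 29.9 = 23053 m².
From Q = K·A·i, i = Q / (K·A) = 851 / (2.840 × 23053) = 0.01300.

0.0130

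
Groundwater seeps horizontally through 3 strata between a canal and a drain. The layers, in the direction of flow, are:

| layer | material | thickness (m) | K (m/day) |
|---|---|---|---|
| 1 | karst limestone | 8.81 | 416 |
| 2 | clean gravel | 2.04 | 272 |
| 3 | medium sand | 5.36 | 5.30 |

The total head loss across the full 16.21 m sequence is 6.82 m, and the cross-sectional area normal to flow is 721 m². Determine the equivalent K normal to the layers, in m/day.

Flow is perpendicular to layering, so the layers act in series and the equivalent K is the thickness-weighted harmonic mean.
Total thickness L = 8.81 + 2.04 + 5.36 = 16.21 m.
Σ(b_i/K_i) = 8.81/416 + 2.04/272 + 5.36/5.30 = 1.040 d.
K_eq = L / Σ(b_i/K_i) = 16.21 / 1.040 = 15.59 m/day.

15.6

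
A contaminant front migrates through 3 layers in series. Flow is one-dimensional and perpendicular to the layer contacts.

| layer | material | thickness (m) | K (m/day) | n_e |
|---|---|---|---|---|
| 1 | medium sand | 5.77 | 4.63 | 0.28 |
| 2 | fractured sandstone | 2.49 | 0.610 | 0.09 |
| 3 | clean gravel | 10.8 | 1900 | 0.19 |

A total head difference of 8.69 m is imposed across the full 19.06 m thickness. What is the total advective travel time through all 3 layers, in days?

With flow normal to the layers, continuity requires the same specific discharge q through every layer.
Σ(b_i/K_i) = 5.77/4.63 + 2.49/0.610 + 10.8/1900 = 5.334 d.
q = Δh / Σ(b_i/K_i) = 8.69 / 5.334 = 1.629 m/day.
In each layer the seepage velocity is v_i = q/n_i, so the layer transit time is t_i = b_i·n_i / q:
  layer 1 (medium sand): t_1 = 5.77 × 0.28 / 1.629 = 0.9916 d
  layer 2 (fractured sandstone): t_2 = 2.49 × 0.09 / 1.629 = 0.1376 d
  layer 3 (clean gravel): t_3 = 10.8 × 0.19 / 1.629 = 1.260 d
Total t = Σ t_i = 2.389 days.

2.39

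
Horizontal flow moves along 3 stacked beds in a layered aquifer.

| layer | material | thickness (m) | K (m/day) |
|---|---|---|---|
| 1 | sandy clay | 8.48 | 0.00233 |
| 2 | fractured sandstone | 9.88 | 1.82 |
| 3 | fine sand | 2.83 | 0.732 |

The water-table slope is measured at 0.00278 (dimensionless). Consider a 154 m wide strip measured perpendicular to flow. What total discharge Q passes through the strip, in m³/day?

Flow is parallel to layering, so each bed carries its own Darcy discharge and the transmissivities add.
Σ(K_i·b_i) = 0.00233×8.48 + 1.82×9.88 + 0.732×2.83 = 20.07 m²/day.
Hydraulic gradient i = 0.00278.
Q = Σ(K_i·b_i) · W · i = 20.07 × 154 × 0.002780 = 8.594 m³/day.

8.59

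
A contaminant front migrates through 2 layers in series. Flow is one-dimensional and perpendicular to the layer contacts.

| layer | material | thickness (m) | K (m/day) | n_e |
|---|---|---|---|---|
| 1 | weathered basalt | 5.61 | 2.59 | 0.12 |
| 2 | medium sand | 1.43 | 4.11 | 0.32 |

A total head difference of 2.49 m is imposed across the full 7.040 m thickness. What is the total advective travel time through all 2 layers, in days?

With flow normal to the layers, continuity requires the same specific discharge q through every layer.
Σ(b_i/K_i) = 5.61/2.59 + 1.43/4.11 = 2.514 d.
q = Δh / Σ(b_i/K_i) = 2.49 / 2.514 = 0.9905 m/day.
In each layer the seepage velocity is v_i = q/n_i, so the layer transit time is t_i = b_i·n_i / q:
  layer 1 (weathered basalt): t_1 = 5.61 × 0.12 / 0.9905 = 0.6797 d
  layer 2 (medium sand): t_2 = 1.43 × 0.32 / 0.9905 = 0.4620 d
Total t = Σ t_i = 1.142 days.

1.14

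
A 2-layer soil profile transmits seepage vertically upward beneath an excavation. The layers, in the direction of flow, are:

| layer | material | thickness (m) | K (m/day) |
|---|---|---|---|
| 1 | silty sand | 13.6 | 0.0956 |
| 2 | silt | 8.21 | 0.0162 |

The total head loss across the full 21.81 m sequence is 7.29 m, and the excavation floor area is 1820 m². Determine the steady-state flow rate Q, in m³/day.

20.4

Flow is perpendicular to layering, so the layers act in series and the equivalent K is the thickness-weighted harmonic mean.
Total thickness L = 13.6 + 8.21 = 21.81 m.
Σ(b_i/K_i) = 13.6/0.0956 + 8.21/0.0162 = 649.0 d.
K_eq = L / Σ(b_i/K_i) = 21.81 / 649.0 = 0.03360 m/day.
Q = K_eq · A · (Δh/L) = 0.03360 × 1820 × (7.29/21.81) = 20.44 m³/day.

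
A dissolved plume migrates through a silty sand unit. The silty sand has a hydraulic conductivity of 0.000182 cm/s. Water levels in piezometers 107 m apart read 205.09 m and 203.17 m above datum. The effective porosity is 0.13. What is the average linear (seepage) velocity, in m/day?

Convert K: 0.000182 cm/s × 864 = 0.1572 m/day.
Hydraulic gradient i = (205.09 − 203.17) / 107 = 1.92 / 107 = 0.01794.
Darcy flux q = K · i = 0.1572 × 0.01794 = 0.002822 m/day.
Seepage velocity v = q / n_e = 0.002822 / 0.13 = 0.02170 m/day.

0.0217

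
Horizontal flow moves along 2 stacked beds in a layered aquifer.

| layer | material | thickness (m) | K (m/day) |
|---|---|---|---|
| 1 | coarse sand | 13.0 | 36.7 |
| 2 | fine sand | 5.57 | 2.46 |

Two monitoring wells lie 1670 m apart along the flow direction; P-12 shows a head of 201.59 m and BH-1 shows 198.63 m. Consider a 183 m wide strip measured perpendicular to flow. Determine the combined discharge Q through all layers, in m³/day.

159

Flow is parallel to layering, so each bed carries its own Darcy discharge and the transmissivities add.
Σ(K_i·b_i) = 36.7×13.0 + 2.46×5.57 = 490.8 m²/day.
Hydraulic gradient i = (201.59 − 198.63) / 1670 = 2.96 / 1670 = 0.001772.
Q = Σ(K_i·b_i) · W · i = 490.8 × 183 × 0.001772 = 159.2 m³/day.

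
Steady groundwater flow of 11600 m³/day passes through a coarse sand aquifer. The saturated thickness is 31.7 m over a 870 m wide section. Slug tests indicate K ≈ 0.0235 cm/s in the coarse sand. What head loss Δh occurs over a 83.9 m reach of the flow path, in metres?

1.74

Convert K: 0.0235 cm/s × 864 = 20.30 m/day.
Cross-sectional area A = 870 × 31.7 = 27579 m².
From Q = K·A·i, i = Q / (K·A) = 11600 / (20.30 × 27579) = 0.02072.
Head loss Δh = i · L = 0.02072 × 83.9 = 1.738 m.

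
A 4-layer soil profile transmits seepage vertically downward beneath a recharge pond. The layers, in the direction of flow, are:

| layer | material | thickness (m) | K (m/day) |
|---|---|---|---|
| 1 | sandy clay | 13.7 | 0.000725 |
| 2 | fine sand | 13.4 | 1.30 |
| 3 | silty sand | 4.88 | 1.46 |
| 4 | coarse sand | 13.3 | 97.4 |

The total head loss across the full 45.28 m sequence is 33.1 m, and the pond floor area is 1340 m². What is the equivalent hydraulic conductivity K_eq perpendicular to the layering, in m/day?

Flow is perpendicular to layering, so the layers act in series and the equivalent K is the thickness-weighted harmonic mean.
Total thickness L = 13.7 + 13.4 + 4.88 + 13.3 = 45.28 m.
Σ(b_i/K_i) = 13.7/0.000725 + 13.4/1.30 + 4.88/1.46 + 13.3/97.4 = 18910 d.
K_eq = L / Σ(b_i/K_i) = 45.28 / 18910 = 0.002394 m/day.

0.00239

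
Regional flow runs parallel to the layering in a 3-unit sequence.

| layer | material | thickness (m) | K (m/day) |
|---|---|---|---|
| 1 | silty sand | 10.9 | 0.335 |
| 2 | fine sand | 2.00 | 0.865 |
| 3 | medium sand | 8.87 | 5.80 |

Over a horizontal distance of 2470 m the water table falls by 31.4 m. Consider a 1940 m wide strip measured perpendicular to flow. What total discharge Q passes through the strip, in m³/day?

Flow is parallel to layering, so each bed carries its own Darcy discharge and the transmissivities add.
Σ(K_i·b_i) = 0.335×10.9 + 0.865×2.00 + 5.80×8.87 = 56.83 m²/day.
Hydraulic gradient i = Δh / L = 31.4 / 2470 = 0.01271.
Q = Σ(K_i·b_i) · W · i = 56.83 × 1940 × 0.01271 = 1401 m³/day.

1400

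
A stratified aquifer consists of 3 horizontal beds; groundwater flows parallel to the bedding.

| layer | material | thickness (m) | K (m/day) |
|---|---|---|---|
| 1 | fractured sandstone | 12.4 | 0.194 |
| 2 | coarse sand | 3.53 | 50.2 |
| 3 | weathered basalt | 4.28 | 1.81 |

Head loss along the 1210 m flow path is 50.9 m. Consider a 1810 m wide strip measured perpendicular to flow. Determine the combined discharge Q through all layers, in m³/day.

14300

Flow is parallel to layering, so each bed carries its own Darcy discharge and the transmissivities add.
Σ(K_i·b_i) = 0.194×12.4 + 50.2×3.53 + 1.81×4.28 = 187.4 m²/day.
Hydraulic gradient i = Δh / L = 50.9 / 1210 = 0.04207.
Q = Σ(K_i·b_i) · W · i = 187.4 × 1810 × 0.04207 = 14265 m³/day.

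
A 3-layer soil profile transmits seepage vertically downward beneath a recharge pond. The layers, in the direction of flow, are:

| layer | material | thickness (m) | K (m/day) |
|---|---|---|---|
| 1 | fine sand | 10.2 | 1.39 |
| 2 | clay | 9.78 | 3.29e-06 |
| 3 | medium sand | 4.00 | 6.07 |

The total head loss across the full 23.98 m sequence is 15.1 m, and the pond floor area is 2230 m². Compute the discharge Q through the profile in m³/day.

Flow is perpendicular to layering, so the layers act in series and the equivalent K is the thickness-weighted harmonic mean.
Total thickness L = 10.2 + 9.78 + 4.00 = 23.98 m.
Σ(b_i/K_i) = 10.2/1.39 + 9.78/3.29e-06 + 4.00/6.07 = 2.973e+06 d.
K_eq = L / Σ(b_i/K_i) = 23.98 / 2.973e+06 = 8.067e-06 m/day.
Q = K_eq · A · (Δh/L) = 8.067e-06 × 2230 × (15.1/23.98) = 0.01133 m³/day.

0.0113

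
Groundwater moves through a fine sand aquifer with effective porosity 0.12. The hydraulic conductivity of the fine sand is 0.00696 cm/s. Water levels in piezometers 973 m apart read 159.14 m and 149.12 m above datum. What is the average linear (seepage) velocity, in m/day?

Convert K: 0.00696 cm/s × 864 = 6.013 m/day.
Hydraulic gradient i = (159.14 − 149.12) / 973 = 10.02 / 973 = 0.01030.
Darcy flux q = K · i = 6.013 × 0.01030 = 0.06193 m/day.
Seepage velocity v = q / n_e = 0.06193 / 0.12 = 0.5161 m/day.

0.516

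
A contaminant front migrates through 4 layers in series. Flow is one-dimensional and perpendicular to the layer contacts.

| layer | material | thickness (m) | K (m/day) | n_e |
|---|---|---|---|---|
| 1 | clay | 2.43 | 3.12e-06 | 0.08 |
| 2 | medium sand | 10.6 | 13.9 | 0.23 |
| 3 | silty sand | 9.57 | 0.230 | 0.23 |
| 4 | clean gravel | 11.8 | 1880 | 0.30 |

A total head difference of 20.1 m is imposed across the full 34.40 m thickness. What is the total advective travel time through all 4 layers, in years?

888

With flow normal to the layers, continuity requires the same specific discharge q through every layer.
Σ(b_i/K_i) = 2.43/3.12e-06 + 10.6/13.9 + 9.57/0.230 + 11.8/1880 = 7.789e+05 d.
q = Δh / Σ(b_i/K_i) = 20.1 / 7.789e+05 = 2.581e-05 m/day.
In each layer the seepage velocity is v_i = q/n_i, so the layer transit time is t_i = b_i·n_i / q:
  layer 1 (clay): t_1 = 2.43 × 0.08 / 2.581e-05 = 7533 d
  layer 2 (medium sand): t_2 = 10.6 × 0.23 / 2.581e-05 = 94474 d
  layer 3 (silty sand): t_3 = 9.57 × 0.23 / 2.581e-05 = 85294 d
  layer 4 (clean gravel): t_4 = 11.8 × 0.30 / 2.581e-05 = 1.372e+05 d
Total t = Σ t_i = 3.245e+05 days = 888.4 years.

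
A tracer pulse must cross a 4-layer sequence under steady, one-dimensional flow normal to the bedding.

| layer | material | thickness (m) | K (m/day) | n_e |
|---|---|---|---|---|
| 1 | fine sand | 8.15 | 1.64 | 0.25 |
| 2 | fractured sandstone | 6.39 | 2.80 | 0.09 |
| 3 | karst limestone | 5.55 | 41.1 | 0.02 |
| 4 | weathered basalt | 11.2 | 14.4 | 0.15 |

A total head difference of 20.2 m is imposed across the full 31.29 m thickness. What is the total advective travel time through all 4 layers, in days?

With flow normal to the layers, continuity requires the same specific discharge q through every layer.
Σ(b_i/K_i) = 8.15/1.64 + 6.39/2.80 + 5.55/41.1 + 11.2/14.4 = 8.164 d.
q = Δh / Σ(b_i/K_i) = 20.2 / 8.164 = 2.474 m/day.
In each layer the seepage velocity is v_i = q/n_i, so the layer transit time is t_i = b_i·n_i / q:
  layer 1 (fine sand): t_1 = 8.15 × 0.25 / 2.474 = 0.8235 d
  layer 2 (fractured sandstone): t_2 = 6.39 × 0.09 / 2.474 = 0.2324 d
  layer 3 (karst limestone): t_3 = 5.55 × 0.02 / 2.474 = 0.04486 d
  layer 4 (weathered basalt): t_4 = 11.2 × 0.15 / 2.474 = 0.6790 d
Total t = Σ t_i = 1.780 days.

1.78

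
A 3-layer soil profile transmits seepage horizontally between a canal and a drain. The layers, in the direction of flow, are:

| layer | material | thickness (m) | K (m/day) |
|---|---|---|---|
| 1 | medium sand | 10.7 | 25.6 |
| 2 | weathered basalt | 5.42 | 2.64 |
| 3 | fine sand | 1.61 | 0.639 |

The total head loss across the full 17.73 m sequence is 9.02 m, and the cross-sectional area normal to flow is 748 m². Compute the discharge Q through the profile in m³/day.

1350

Flow is perpendicular to layering, so the layers act in series and the equivalent K is the thickness-weighted harmonic mean.
Total thickness L = 10.7 + 5.42 + 1.61 = 17.73 m.
Σ(b_i/K_i) = 10.7/25.6 + 5.42/2.64 + 1.61/0.639 = 4.991 d.
K_eq = L / Σ(b_i/K_i) = 17.73 / 4.991 = 3.553 m/day.
Q = K_eq · A · (Δh/L) = 3.553 × 748 × (9.02/17.73) = 1352 m³/day.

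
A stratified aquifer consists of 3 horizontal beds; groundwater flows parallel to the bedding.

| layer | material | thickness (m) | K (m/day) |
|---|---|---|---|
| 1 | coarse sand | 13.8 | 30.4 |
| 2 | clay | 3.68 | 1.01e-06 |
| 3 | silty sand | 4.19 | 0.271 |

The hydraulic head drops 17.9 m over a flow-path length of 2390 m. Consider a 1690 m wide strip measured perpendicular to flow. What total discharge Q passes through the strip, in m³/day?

Flow is parallel to layering, so each bed carries its own Darcy discharge and the transmissivities add.
Σ(K_i·b_i) = 30.4×13.8 + 1.01e-06×3.68 + 0.271×4.19 = 420.7 m²/day.
Hydraulic gradient i = Δh / L = 17.9 / 2390 = 0.007490.
Q = Σ(K_i·b_i) · W · i = 420.7 × 1690 × 0.007490 = 5324 m³/day.

5320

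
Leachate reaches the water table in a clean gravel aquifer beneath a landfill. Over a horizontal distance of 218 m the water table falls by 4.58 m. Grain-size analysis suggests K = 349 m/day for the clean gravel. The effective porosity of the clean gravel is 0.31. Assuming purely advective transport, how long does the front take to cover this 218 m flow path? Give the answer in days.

9.22

Hydraulic gradient i = Δh / L = 4.58 / 218 = 0.02101.
Darcy flux q = K · i = 349.0 × 0.02101 = 7.332 m/day.
Seepage velocity v = q / n_e = 7.332 / 0.31 = 23.65 m/day.
Travel time t = L / v = 218 / 23.65 = 9.217 days.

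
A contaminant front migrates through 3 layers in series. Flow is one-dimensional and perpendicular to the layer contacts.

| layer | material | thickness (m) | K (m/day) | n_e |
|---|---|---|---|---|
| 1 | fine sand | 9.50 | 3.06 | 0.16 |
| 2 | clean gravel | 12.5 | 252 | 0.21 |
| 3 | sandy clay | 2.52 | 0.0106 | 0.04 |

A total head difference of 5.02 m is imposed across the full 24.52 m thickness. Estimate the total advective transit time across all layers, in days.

204

With flow normal to the layers, continuity requires the same specific discharge q through every layer.
Σ(b_i/K_i) = 9.50/3.06 + 12.5/252 + 2.52/0.0106 = 240.9 d.
q = Δh / Σ(b_i/K_i) = 5.02 / 240.9 = 0.02084 m/day.
In each layer the seepage velocity is v_i = q/n_i, so the layer transit time is t_i = b_i·n_i / q:
  layer 1 (fine sand): t_1 = 9.50 × 0.16 / 0.02084 = 72.94 d
  layer 2 (clean gravel): t_2 = 12.5 × 0.21 / 0.02084 = 126.0 d
  layer 3 (sandy clay): t_3 = 2.52 × 0.04 / 0.02084 = 4.837 d
Total t = Σ t_i = 203.7 days.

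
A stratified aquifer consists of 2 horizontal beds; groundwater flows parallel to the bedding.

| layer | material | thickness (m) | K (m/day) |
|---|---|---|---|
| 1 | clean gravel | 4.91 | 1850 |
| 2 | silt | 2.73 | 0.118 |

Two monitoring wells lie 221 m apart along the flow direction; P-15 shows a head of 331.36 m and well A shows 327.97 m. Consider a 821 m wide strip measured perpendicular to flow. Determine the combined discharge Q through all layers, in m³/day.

114000

Flow is parallel to layering, so each bed carries its own Darcy discharge and the transmissivities add.
Σ(K_i·b_i) = 1850×4.91 + 0.118×2.73 = 9084 m²/day.
Hydraulic gradient i = (331.36 − 327.97) / 221 = 3.39 / 221 = 0.01534.
Q = Σ(K_i·b_i) · W · i = 9084 × 821 × 0.01534 = 1.144e+05 m³/day.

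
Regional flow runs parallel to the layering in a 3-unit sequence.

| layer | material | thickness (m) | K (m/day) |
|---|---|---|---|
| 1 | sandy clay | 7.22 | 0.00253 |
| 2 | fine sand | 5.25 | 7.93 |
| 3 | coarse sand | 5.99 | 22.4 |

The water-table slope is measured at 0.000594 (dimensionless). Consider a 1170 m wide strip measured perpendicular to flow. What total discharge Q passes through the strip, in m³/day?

Flow is parallel to layering, so each bed carries its own Darcy discharge and the transmissivities add.
Σ(K_i·b_i) = 0.00253×7.22 + 7.93×5.25 + 22.4×5.99 = 175.8 m²/day.
Hydraulic gradient i = 0.000594.
Q = Σ(K_i·b_i) · W · i = 175.8 × 1170 × 0.0005940 = 122.2 m³/day.

122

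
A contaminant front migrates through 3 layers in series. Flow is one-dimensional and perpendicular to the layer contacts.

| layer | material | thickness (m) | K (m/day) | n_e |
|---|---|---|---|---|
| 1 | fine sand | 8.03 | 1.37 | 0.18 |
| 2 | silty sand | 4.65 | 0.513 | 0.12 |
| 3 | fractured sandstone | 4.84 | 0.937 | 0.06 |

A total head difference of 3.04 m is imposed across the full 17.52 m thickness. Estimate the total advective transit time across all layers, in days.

With flow normal to the layers, continuity requires the same specific discharge q through every layer.
Σ(b_i/K_i) = 8.03/1.37 + 4.65/0.513 + 4.84/0.937 = 20.09 d.
q = Δh / Σ(b_i/K_i) = 3.04 / 20.09 = 0.1513 m/day.
In each layer the seepage velocity is v_i = q/n_i, so the layer transit time is t_i = b_i·n_i / q:
  layer 1 (fine sand): t_1 = 8.03 × 0.18 / 0.1513 = 9.553 d
  layer 2 (silty sand): t_2 = 4.65 × 0.12 / 0.1513 = 3.688 d
  layer 3 (fractured sandstone): t_3 = 4.84 × 0.06 / 0.1513 = 1.919 d
Total t = Σ t_i = 15.16 days.

15.2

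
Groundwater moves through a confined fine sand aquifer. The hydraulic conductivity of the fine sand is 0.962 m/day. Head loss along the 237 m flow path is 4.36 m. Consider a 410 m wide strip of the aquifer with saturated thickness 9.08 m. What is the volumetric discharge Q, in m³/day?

Cross-sectional area A = 410 × 9.08 = 3723 m².
Hydraulic gradient i = Δh / L = 4.36 / 237 = 0.01840.
Darcy's law: Q = K · A · i = 0.9620 × 3723 × 0.01840 = 65.88 m³/day.

65.9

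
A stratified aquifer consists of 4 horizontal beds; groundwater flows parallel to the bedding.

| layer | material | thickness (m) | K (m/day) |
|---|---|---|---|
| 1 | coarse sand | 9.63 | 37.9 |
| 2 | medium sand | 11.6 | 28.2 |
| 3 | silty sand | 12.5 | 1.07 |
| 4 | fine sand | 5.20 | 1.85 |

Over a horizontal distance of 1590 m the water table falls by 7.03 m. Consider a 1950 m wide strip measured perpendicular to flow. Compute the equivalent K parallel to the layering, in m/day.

Flow is parallel to layering, so each bed carries its own Darcy discharge and the transmissivities add.
Σ(K_i·b_i) = 37.9×9.63 + 28.2×11.6 + 1.07×12.5 + 1.85×5.20 = 715.1 m²/day.
Total thickness b = 38.93 m, so K_eq = Σ(K_i·b_i)/b = 18.37 m/day.

18.4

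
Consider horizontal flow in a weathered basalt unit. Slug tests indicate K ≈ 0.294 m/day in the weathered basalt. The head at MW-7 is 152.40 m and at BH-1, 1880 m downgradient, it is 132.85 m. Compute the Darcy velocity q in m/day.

Hydraulic gradient i = (152.40 − 132.85) / 1880 = 19.55 / 1880 = 0.01040.
Specific discharge q = K · i = 0.2940 × 0.01040 = 0.003057 m/day.

0.00306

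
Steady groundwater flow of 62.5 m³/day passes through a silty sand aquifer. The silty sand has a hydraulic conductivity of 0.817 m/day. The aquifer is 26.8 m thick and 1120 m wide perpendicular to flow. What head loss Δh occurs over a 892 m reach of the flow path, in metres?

2.27

Cross-sectional area A = 1120 × 26.8 = 30016 m².
From Q = K·A·i, i = Q / (K·A) = 62.5 / (0.8170 × 30016) = 0.002549.
Head loss Δh = i · L = 0.002549 × 892 = 2.273 m.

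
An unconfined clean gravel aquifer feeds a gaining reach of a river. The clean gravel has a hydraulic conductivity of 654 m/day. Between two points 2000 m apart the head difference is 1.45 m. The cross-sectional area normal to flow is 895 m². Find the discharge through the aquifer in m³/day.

424

Hydraulic gradient i = Δh / L = 1.45 / 2000 = 0.0007250.
Darcy's law: Q = K · A · i = 654.0 × 895.0 × 0.0007250 = 424.4 m³/day.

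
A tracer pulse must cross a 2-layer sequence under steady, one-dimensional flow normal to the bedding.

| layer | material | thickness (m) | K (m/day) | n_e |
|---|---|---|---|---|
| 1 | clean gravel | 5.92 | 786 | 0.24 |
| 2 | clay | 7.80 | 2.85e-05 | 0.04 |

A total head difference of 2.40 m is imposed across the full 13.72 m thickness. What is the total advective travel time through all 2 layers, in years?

With flow normal to the layers, continuity requires the same specific discharge q through every layer.
Σ(b_i/K_i) = 5.92/786 + 7.80/2.85e-05 = 2.737e+05 d.
q = Δh / Σ(b_i/K_i) = 2.40 / 2.737e+05 = 8.769e-06 m/day.
In each layer the seepage velocity is v_i = q/n_i, so the layer transit time is t_i = b_i·n_i / q:
  layer 1 (clean gravel): t_1 = 5.92 × 0.24 / 8.769e-06 = 1.620e+05 d
  layer 2 (clay): t_2 = 7.80 × 0.04 / 8.769e-06 = 35579 d
Total t = Σ t_i = 1.976e+05 days = 541.0 years.

541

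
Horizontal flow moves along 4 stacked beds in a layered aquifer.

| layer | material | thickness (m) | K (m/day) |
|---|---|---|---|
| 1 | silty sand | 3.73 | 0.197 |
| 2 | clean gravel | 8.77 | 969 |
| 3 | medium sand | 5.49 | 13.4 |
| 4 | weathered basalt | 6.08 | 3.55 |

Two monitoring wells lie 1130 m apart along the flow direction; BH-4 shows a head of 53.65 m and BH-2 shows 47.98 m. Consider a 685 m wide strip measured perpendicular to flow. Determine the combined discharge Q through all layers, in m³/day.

29500

Flow is parallel to layering, so each bed carries its own Darcy discharge and the transmissivities add.
Σ(K_i·b_i) = 0.197×3.73 + 969×8.77 + 13.4×5.49 + 3.55×6.08 = 8594 m²/day.
Hydraulic gradient i = (53.65 − 47.98) / 1130 = 5.67 / 1130 = 0.005018.
Q = Σ(K_i·b_i) · W · i = 8594 × 685 × 0.005018 = 29539 m³/day.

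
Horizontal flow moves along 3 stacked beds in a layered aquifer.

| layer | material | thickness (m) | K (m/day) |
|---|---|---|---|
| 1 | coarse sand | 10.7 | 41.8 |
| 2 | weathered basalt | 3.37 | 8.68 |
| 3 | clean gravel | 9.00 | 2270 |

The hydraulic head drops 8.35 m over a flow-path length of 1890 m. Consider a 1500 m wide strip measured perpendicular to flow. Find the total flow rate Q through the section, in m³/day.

139000

Flow is parallel to layering, so each bed carries its own Darcy discharge and the transmissivities add.
Σ(K_i·b_i) = 41.8×10.7 + 8.68×3.37 + 2270×9.00 = 20907 m²/day.
Hydraulic gradient i = Δh / L = 8.35 / 1890 = 0.004418.
Q = Σ(K_i·b_i) · W · i = 20907 × 1500 × 0.004418 = 1.385e+05 m³/day.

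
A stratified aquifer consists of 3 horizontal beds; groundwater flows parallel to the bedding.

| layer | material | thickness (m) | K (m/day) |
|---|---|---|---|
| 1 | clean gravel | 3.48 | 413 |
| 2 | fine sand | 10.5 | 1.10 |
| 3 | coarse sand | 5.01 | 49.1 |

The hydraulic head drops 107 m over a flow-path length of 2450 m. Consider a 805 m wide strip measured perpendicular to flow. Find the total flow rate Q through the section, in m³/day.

Flow is parallel to layering, so each bed carries its own Darcy discharge and the transmissivities add.
Σ(K_i·b_i) = 413×3.48 + 1.10×10.5 + 49.1×5.01 = 1695 m²/day.
Hydraulic gradient i = Δh / L = 107 / 2450 = 0.04367.
Q = Σ(K_i·b_i) · W · i = 1695 × 805 × 0.04367 = 59584 m³/day.

59600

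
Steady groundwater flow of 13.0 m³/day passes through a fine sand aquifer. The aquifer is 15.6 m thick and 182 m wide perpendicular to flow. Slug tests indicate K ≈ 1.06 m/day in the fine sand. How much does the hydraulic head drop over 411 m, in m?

Cross-sectional area A = 182 × 15.6 = 2839 m².
From Q = K·A·i, i = Q / (K·A) = 13.0 / (1.060 × 2839) = 0.004320.
Head loss Δh = i · L = 0.004320 × 411 = 1.775 m.

1.78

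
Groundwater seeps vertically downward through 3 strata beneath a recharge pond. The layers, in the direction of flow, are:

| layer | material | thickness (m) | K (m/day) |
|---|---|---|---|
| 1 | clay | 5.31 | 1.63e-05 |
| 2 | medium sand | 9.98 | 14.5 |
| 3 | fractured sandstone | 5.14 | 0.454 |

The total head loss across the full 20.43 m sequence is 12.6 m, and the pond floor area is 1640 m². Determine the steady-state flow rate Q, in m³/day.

0.0634

Flow is perpendicular to layering, so the layers act in series and the equivalent K is the thickness-weighted harmonic mean.
Total thickness L = 5.31 + 9.98 + 5.14 = 20.43 m.
Σ(b_i/K_i) = 5.31/1.63e-05 + 9.98/14.5 + 5.14/0.454 = 3.258e+05 d.
K_eq = L / Σ(b_i/K_i) = 20.43 / 3.258e+05 = 6.271e-05 m/day.
Q = K_eq · A · (Δh/L) = 6.271e-05 × 1640 × (12.6/20.43) = 0.06343 m³/day.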